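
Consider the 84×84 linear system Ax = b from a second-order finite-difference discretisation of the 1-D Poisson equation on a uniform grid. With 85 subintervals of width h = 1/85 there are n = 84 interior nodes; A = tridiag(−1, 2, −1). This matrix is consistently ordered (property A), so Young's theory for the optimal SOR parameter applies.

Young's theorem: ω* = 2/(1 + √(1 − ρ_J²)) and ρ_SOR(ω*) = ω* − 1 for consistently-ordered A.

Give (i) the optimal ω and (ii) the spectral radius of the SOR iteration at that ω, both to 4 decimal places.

ω* = 1.9287, ρ_SOR = 0.9287

spectrum of D⁻¹(L+U) = {cos(kπ/85) : 1≤k≤84}; ρ_J = cos(π/85) = 0.9993.
√(1 − cos²(π/85)) = sin(π/85) ≈ 0.03695.
ω* = 2 / (1 + 0.03695) = 2 / 1.03695 ≈ 1.9287.
and ρ(B_{ω*}) = 1.9287 − 1 = 0.9287.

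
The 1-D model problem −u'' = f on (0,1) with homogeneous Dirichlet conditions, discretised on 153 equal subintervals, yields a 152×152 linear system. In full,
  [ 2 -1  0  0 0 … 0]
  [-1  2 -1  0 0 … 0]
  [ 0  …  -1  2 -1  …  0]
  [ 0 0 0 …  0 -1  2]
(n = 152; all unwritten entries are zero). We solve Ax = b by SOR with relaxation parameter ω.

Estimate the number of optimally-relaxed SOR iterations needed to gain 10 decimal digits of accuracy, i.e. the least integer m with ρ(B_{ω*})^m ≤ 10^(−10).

m = 561

n=152: λ(B_J) = 1 − λ(A)/2 = cos(kπ/153); k=1 gives ρ_J = 0.9997892.
√(1 − cos²(π/153)) = sin(π/153) ≈ 0.0205318.
ω* = 2/(1 + 0.0205318) = 2/1.0205318 = 1.9597625.
ρ_SOR = ω* − 1 = 1.9597625 − 1 = 0.9597625.
For 10 digits: m = 10·ln10 / (−ln 0.9597625) = 23.0259/0.0410694 = 560.658; round up → m = 561.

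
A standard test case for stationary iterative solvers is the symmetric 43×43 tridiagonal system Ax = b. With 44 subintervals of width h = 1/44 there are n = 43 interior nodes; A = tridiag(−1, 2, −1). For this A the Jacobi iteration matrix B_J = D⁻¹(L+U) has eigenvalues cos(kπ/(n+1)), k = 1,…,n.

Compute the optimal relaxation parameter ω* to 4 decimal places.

With n=43, ρ(Jacobi) = cos(π/44) = 0.9975.
√(1−ρ_J²) = |sin(π/44)| = 0.07134
So ω* = 2/1.07134 = 1.8668 (Young).
At ω = 1.8668 every |λ(B_ω)| = ω−1, so ρ_SOR = 0.8668.

ω* = 1.8668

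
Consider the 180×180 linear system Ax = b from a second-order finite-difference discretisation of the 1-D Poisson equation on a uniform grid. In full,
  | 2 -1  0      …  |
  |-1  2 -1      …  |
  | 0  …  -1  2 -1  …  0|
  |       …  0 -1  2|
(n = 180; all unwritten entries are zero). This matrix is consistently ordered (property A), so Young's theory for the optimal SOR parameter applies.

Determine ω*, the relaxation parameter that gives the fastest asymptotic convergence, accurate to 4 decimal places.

ω* = 1.9659

ρ_J = max_k |cos(kπ/181)| = cos(π/181) = 0.9998
√(1−ρ_J²) = |sin(π/181)| = 0.01736
Then 2/(1+√(1−ρ_J²)) = 2/(1+0.01736); ω* = 2/1.01736 = 1.9659.
At ω = 1.9659 every |λ(B_ω)| = ω−1, so ρ_SOR = 0.9659.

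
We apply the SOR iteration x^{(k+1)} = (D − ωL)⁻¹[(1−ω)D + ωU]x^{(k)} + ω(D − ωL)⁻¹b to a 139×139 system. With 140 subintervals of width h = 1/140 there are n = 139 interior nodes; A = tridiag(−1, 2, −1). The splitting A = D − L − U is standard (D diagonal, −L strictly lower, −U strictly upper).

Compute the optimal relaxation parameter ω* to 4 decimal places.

n=139: λ(B_J) = 1 − λ(A)/2 = cos(kπ/140); k=1 gives ρ_J = 0.9997.
√(1 − cos²(π/140)) = sin(π/140) ≈ 0.02244.
ω* = 2 / (1 + 0.02244) = 2 / 1.02244 ≈ 1.9561.
[ρ_SOR] ω* − 1 = 0.9561.

ω* = 1.9561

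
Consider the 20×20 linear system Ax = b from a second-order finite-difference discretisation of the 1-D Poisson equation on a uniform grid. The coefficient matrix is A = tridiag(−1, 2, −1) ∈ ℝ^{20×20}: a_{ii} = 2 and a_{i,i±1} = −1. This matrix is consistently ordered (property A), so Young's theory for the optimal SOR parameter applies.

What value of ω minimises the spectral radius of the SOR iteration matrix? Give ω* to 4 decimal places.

½·tridiag(1,0,1) at n=20: λ_k = cos(kπ/21); max |λ| at k=1 ⇒ ρ_J = cos(π/21) ≈ 0.9888.
1 − cos²(π/21) = sin²(π/21) ⇒ √(1−ρ_J²) = sin(π/21) = 0.14904.
ω* = 2 / (1 + 0.14904) = 2 / 1.14904 ≈ 1.7406.
ρ_SOR = ω* − 1 = 1.7406 − 1 = 0.7406.

ω* = 1.7406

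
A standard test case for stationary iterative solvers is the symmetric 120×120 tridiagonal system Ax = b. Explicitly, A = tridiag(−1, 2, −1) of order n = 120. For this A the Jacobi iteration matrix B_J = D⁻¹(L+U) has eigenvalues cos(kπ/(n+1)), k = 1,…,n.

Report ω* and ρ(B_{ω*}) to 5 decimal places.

ω* = 1.94939, ρ_SOR = 0.94939

B_J for the 120×120 system has eigenvalues cos(kπ/121); ρ_J = cos(π/121) = 0.99966.
√(1−ρ_J²) = |sin(π/121)| = 0.025961
ω* = 2/(1 + 0.025961) = 2/1.025961 = 1.94939.
At ω = 1.94939 every |λ(B_ω)| = ω−1, so ρ_SOR = 0.94939.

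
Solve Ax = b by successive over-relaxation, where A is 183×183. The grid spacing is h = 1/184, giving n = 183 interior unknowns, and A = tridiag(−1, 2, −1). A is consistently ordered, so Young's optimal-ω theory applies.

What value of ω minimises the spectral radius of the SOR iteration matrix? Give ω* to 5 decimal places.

[ρ_J] n=183: ρ(B_J) = cos(π/(n+1)) = cos(π/184) = 0.99985.
√(1 − cos²(π/184)) = sin(π/184) ≈ 0.017073.
ω* = 2 / (1 + 0.017073) = 2 / 1.017073 ≈ 1.96643.
and ρ(B_{ω*}) = 1.96643 − 1 = 0.96643.

ω* = 1.96643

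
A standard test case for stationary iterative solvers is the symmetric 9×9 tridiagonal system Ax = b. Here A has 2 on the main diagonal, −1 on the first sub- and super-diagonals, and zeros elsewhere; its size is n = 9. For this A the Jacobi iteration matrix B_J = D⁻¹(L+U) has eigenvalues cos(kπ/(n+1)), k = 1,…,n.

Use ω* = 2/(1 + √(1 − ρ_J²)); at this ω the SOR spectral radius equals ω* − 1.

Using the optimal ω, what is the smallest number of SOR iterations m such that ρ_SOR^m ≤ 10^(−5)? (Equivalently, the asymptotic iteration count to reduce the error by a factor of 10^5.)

m = 19

n=9: λ(B_J) = 1 − λ(A)/2 = cos(kπ/10); k=1 gives ρ_J = 0.9510565.
root = sin(π/10) = 0.3090170  (since 1−cos² = sin²).
Then 2/(1+√(1−ρ_J²)) = 2/(1+0.3090170); ω* = 2/1.3090170 = 1.5278640.
[ρ_SOR] ω* − 1 = 0.5278640.
Need (0.5278640)^m ≤ 10^(−5): m ≥ 5·ln10/|ln 0.5278640| = 11.5129/0.638917 = 18.019 ⇒ m = 19.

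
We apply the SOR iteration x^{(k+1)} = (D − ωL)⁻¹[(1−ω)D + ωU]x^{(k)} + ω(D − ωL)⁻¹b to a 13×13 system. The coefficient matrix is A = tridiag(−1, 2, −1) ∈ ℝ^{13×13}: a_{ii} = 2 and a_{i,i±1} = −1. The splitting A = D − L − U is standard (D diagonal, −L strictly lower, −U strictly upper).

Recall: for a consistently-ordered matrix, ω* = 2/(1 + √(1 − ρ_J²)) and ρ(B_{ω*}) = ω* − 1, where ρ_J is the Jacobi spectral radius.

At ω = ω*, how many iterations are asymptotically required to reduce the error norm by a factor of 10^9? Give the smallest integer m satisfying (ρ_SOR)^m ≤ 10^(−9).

B_J for the 13×13 system has eigenvalues cos(kπ/14); ρ_J = cos(π/14) = 0.9749279.
1 − cos²(π/14) = sin²(π/14) ⇒ √(1−ρ_J²) = sin(π/14) = 0.2225209.
Young: ω* = 2/(1+√(1−ρ_J²)) = 2/(1+0.2225209) = 2/1.2225209 = 1.6359639.
ρ(B_{ω*}) = ω*−1 = 0.6359639
(0.6359639)^m ≤ 10^{−9}  ⇒  m·ln(0.6359639) ≤ −9·ln10  ⇒  m ≥ 45.786  ⇒  m = 46

m = 46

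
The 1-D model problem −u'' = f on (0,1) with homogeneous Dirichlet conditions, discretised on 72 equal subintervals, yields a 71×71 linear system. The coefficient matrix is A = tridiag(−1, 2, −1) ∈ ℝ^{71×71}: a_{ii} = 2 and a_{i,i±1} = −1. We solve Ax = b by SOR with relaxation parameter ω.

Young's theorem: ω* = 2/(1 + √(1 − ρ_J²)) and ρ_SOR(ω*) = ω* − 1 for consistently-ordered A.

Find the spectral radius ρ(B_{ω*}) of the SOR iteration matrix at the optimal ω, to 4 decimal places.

ρ_SOR = 0.9164

spectrum of D⁻¹(L+U) = {cos(kπ/72) : 1≤k≤71}; ρ_J = cos(π/72) = 0.9990.
√(1 − cos²(π/72)) = sin(π/72) ≈ 0.04362.
ω* = 2/(1 + 0.04362) = 2/1.04362 = 1.9164.
[ρ_SOR] ω* − 1 = 0.9164.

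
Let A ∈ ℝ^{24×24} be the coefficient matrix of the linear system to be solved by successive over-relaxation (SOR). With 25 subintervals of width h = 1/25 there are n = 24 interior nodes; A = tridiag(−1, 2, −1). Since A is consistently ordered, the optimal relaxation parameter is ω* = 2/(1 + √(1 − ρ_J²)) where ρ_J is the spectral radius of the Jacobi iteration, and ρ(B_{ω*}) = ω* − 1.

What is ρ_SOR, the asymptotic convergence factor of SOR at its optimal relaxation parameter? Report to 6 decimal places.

n=24: λ(B_J) = 1 − λ(A)/2 = cos(kπ/25); k=1 gives ρ_J = 0.992115.
√(1 − cos²(π/25)) = sin(π/25) ≈ 0.1253332.
So ω* = 2/1.1253332 = 1.777251 (Young).
At ω = 1.777251 every |λ(B_ω)| = ω−1, so ρ_SOR = 0.777251.

ρ_SOR = 0.777251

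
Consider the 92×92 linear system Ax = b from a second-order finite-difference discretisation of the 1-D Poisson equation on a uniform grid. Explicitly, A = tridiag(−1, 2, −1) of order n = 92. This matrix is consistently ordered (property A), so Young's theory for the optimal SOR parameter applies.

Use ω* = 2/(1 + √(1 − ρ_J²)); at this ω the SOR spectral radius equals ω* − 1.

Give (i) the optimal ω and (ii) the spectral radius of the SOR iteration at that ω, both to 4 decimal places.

½·tridiag(1,0,1) at n=92: λ_k = cos(kπ/93); max |λ| at k=1 ⇒ ρ_J = cos(π/93) ≈ 0.9994.
√(1−ρ_J²) simplifies to sin(π/93) = 0.03377.
So ω* = 2/1.03377 = 1.9347 (Young).
At ω = 1.9347 every |λ(B_ω)| = ω−1, so ρ_SOR = 0.9347.

ω* = 1.9347, ρ_SOR = 0.9347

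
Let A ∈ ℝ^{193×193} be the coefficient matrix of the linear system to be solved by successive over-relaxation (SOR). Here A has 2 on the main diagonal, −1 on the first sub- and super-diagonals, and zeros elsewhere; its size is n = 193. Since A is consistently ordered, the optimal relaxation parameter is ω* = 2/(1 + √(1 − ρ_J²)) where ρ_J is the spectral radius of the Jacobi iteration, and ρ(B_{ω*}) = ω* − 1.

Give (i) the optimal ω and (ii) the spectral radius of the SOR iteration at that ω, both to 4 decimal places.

n=193: λ(B_J) = 1 − λ(A)/2 = cos(kπ/194); k=1 gives ρ_J = 0.9999.
root = sin(π/194) = 0.01619  (since 1−cos² = sin²).
Young: ω* = 2/(1+√(1−ρ_J²)) = 2/(1+0.01619) = 2/1.01619 = 1.9681.
Hence ρ(B_{ω*}) = 1.9681 − 1 = 0.9681.

ω* = 1.9681, ρ_SOR = 0.9681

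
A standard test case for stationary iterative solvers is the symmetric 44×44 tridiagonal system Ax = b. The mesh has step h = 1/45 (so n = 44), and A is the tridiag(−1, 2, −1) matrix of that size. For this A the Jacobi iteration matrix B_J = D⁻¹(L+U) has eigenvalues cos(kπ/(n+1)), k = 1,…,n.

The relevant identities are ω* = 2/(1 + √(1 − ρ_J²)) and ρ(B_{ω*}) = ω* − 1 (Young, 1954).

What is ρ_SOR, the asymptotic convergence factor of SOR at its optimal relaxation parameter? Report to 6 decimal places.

½·tridiag(1,0,1) at n=44: λ_k = cos(kπ/45); max |λ| at k=1 ⇒ ρ_J = cos(π/45) ≈ 0.997564.
√(1 − cos²(π/45)) = sin(π/45) ≈ 0.0697565.
ω* = 2 / (1 + 0.0697565) = 2 / 1.0697565 ≈ 1.869584.
Hence ρ(B_{ω*}) = 1.869584 − 1 = 0.869584.

ρ_SOR = 0.869584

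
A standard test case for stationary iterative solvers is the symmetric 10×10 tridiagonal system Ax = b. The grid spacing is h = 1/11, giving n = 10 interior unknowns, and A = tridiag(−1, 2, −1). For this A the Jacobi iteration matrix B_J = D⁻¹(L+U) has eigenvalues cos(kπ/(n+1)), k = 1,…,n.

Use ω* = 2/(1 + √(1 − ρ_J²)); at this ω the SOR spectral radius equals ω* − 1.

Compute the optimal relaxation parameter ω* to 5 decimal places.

With n=10, ρ(Jacobi) = cos(π/11) = 0.95949.
√(1 − cos²(π/11)) = sin(π/11) ≈ 0.281733.
Then 2/(1+√(1−ρ_J²)) = 2/(1+0.281733); ω* = 2/1.281733 = 1.56039.
and ρ(B_{ω*}) = 1.56039 − 1 = 0.56039.

ω* = 1.56039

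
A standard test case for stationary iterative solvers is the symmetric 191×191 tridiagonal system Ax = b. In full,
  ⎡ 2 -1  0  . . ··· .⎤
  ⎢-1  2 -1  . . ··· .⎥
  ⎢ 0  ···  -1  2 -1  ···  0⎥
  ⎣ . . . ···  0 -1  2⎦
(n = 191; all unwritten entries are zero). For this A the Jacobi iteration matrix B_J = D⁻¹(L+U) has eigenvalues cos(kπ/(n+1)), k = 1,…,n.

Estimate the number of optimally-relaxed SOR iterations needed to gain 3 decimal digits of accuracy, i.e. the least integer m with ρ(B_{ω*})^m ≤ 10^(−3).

n=191: λ(B_J) = 1 − λ(A)/2 = cos(kπ/192); k=1 gives ρ_J = 0.9998661.
1 − cos²(π/192) = sin²(π/192) ⇒ √(1−ρ_J²) = sin(π/192) = 0.0163617.
Young: ω* = 2/(1+√(1−ρ_J²)) = 2/(1+0.0163617) = 2/1.0163617 = 1.9678034.
[ρ_SOR] ω* − 1 = 0.9678034.
For 3 digits: m = 3·ln10 / (−ln 0.9678034) = 6.90776/0.0327263 = 211.077; round up → m = 212.

m = 212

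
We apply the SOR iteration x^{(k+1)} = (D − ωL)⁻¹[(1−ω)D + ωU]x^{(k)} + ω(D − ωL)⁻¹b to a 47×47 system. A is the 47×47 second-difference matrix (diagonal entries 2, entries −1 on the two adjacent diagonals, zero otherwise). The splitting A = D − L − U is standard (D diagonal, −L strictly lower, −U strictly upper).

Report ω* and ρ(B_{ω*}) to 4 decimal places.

ρ_J = max_k |cos(kπ/48)| = cos(π/48) = 0.9979
1 − cos²(π/48) = sin²(π/48) ⇒ √(1−ρ_J²) = sin(π/48) = 0.06540.
So ω* = 2/1.06540 = 1.8772 (Young).
ρ_SOR = ω* − 1 = 1.8772 − 1 = 0.8772.

ω* = 1.8772, ρ_SOR = 0.8772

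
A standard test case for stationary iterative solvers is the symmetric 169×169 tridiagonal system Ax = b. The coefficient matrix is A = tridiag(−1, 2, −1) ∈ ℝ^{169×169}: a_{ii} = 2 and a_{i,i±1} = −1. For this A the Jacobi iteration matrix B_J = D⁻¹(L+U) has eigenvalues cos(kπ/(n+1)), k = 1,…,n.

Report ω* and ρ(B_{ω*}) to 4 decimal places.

With n=169, ρ(Jacobi) = cos(π/170) = 0.9998.
√(1−ρ_J²) simplifies to sin(π/170) = 0.01848.
So ω* = 2/1.01848 = 1.9637 (Young).
ρ_SOR = ω* − 1 = 1.9637 − 1 = 0.9637.

ω* = 1.9637, ρ_SOR = 0.9637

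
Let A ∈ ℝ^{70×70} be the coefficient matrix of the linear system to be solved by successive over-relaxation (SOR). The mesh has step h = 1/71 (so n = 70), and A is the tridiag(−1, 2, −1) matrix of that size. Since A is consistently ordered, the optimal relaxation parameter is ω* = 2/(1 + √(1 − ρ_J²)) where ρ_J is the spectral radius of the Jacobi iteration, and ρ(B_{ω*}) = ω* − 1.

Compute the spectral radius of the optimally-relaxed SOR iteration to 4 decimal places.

n=70: λ(B_J) = 1 − λ(A)/2 = cos(kπ/71); k=1 gives ρ_J = 0.9990.
root = sin(π/71) = 0.04423  (since 1−cos² = sin²).
ω* = 2/(1+0.04423) = 1.9153
and ρ(B_{ω*}) = 1.9153 − 1 = 0.9153.

ρ_SOR = 0.9153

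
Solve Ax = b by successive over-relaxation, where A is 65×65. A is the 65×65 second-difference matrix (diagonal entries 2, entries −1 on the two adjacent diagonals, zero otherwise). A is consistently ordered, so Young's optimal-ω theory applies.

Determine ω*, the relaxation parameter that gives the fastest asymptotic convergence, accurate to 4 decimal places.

ω* = 1.9092

n=65: λ(B_J) = 1 − λ(A)/2 = cos(kπ/66); k=1 gives ρ_J = 0.9989.
√(1−ρ_J²) = |sin(π/66)| = 0.04758
Then 2/(1+√(1−ρ_J²)) = 2/(1+0.04758); ω* = 2/1.04758 = 1.9092.
and ρ(B_{ω*}) = 1.9092 − 1 = 0.9092.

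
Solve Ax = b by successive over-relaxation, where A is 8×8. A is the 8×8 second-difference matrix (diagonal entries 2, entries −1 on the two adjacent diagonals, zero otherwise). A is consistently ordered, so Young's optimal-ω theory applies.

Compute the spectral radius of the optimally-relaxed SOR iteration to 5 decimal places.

spectrum of D⁻¹(L+U) = {cos(kπ/9) : 1≤k≤8}; ρ_J = cos(π/9) = 0.93969.
1 − cos²(π/9) = sin²(π/9) ⇒ √(1−ρ_J²) = sin(π/9) = 0.342020.
[ω*] 2 ÷ (1 + 0.342020) = 2 ÷ 1.342020 = 1.49029.
[ρ_SOR] ω* − 1 = 0.49029.

ρ_SOR = 0.49029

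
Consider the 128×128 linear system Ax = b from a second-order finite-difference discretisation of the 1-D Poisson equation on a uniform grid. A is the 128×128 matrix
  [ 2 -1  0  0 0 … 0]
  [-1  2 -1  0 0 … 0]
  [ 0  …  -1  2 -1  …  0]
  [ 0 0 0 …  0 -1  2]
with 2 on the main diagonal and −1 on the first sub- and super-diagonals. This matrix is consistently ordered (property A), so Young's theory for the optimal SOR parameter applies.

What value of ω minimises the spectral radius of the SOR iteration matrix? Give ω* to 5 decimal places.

ω* = 1.95246

spectrum of D⁻¹(L+U) = {cos(kπ/129) : 1≤k≤128}; ρ_J = cos(π/129) = 0.99970.
√(1−ρ_J²) simplifies to sin(π/129) = 0.024351.
[ω*] 2 ÷ (1 + 0.024351) = 2 ÷ 1.024351 = 1.95246.
ρ(B_{ω*}) = ω*−1 = 0.95246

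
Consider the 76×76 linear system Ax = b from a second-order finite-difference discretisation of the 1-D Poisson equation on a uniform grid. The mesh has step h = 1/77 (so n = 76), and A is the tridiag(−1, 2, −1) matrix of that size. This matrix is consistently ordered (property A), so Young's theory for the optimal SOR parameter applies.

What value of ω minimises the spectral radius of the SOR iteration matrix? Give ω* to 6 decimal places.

[ρ_J] n=76: ρ(B_J) = cos(π/(n+1)) = cos(π/77) = 0.999168.
√(1 − cos²(π/77)) = sin(π/77) ≈ 0.0407886.
[ω*] 2 ÷ (1 + 0.0407886) = 2 ÷ 1.0407886 = 1.921620.
ρ(B_{ω*}) = ω*−1 = 0.921620

ω* = 1.921620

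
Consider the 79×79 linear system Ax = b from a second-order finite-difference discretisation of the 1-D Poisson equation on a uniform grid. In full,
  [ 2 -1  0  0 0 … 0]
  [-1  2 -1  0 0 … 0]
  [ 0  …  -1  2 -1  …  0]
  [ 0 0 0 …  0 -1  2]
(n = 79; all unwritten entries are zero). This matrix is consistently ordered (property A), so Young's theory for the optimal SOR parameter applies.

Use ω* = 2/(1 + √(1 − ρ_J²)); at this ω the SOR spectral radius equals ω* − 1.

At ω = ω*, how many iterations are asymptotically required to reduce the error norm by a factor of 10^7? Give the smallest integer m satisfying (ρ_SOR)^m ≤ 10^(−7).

ρ_J = max_k |cos(kπ/80)| = cos(π/80) = 0.9992290
√(1−ρ_J²) = |sin(π/80)| = 0.0392598
So ω* = 2/1.0392598 = 1.9244466 (Young).
ρ_SOR = ω* − 1 ≈ 0.9244466.
For 7 digits: m = 7·ln10 / (−ln 0.9244466) = 16.1181/0.07856 = 205.169; round up → m = 206.

m = 206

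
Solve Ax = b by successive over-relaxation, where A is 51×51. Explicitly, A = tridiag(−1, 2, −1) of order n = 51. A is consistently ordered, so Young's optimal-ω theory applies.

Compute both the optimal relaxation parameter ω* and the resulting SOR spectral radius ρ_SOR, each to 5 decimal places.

B_J for the 51×51 system has eigenvalues cos(kπ/52); ρ_J = cos(π/52) = 0.99818.
root = sin(π/52) = 0.060378  (since 1−cos² = sin²).
ω* = 2/(1+0.060378) = 1.88612
Hence ρ(B_{ω*}) = 1.88612 − 1 = 0.88612.

ω* = 1.88612, ρ_SOR = 0.88612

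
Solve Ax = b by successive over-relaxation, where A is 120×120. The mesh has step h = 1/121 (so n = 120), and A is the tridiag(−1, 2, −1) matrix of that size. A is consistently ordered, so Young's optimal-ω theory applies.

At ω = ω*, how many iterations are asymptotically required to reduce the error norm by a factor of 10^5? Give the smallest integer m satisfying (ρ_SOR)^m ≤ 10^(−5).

With n=120, ρ(Jacobi) = cos(π/121) = 0.9996630.
root = sin(π/121) = 0.0259607  (since 1−cos² = sin²).
ω* = 2/(1+0.0259607) = 1.9493924
ρ(B_{ω*}) = ω*−1 = 0.9493924
5·ln10 = 11.5129; −ln(0.9493924) = 0.0519331; m = ⌈11.5129/0.0519331⌉ = ⌈221.687⌉ = 222.

m = 222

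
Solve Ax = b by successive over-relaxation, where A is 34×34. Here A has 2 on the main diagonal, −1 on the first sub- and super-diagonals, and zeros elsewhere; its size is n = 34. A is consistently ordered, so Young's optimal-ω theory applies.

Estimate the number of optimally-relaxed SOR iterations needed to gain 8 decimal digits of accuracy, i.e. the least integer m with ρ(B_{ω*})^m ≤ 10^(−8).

[ρ_J] n=34: ρ(B_J) = cos(π/(n+1)) = cos(π/35) = 0.9959743.
√(1−ρ_J²) simplifies to sin(π/35) = 0.0896393.
ω* = 2/(1+0.0896393) = 1.8354698
At ω = 1.8354698 every |λ(B_ω)| = ω−1, so ρ_SOR = 0.8354698.
m ≥ 8·ln10 / (−ln 0.8354698) = 102.473; smallest integer m = 103.

m = 103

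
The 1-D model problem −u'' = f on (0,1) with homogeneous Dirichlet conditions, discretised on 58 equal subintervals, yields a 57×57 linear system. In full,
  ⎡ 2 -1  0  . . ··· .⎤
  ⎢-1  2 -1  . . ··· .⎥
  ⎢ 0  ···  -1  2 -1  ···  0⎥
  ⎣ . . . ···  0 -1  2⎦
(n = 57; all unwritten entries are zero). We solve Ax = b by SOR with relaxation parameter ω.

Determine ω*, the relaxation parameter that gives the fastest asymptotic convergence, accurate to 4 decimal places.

ρ_J = max_k |cos(kπ/58)| = cos(π/58) = 0.9985
root = sin(π/58) = 0.05414  (since 1−cos² = sin²).
[ω*] 2 ÷ (1 + 0.05414) = 2 ÷ 1.05414 = 1.8973.
ρ_SOR = ω* − 1 = 1.8973 − 1 = 0.8973.

ω* = 1.8973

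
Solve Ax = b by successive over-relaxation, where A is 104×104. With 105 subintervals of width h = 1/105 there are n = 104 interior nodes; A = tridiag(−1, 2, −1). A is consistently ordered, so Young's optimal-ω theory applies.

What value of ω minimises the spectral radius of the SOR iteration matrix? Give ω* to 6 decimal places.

ω* = 1.941907

ρ_J = max_k |cos(kπ/105)| = cos(π/105) = 0.999552
root = sin(π/105) = 0.0299155  (since 1−cos² = sin²).
ω* = 2 / (1 + 0.0299155) = 2 / 1.0299155 ≈ 1.941907.
Hence ρ(B_{ω*}) = 1.941907 − 1 = 0.941907.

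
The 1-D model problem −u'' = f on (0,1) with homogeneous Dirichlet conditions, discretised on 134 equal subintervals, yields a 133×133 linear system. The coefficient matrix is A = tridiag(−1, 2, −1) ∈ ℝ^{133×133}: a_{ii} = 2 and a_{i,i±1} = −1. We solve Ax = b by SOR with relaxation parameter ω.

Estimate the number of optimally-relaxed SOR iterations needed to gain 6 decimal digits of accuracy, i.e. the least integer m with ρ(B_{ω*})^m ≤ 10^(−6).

m = 295

With n=133, ρ(Jacobi) = cos(π/134) = 0.9997252.
√(1−ρ_J²) simplifies to sin(π/134) = 0.0234426.
So ω* = 2/1.0234426 = 1.9541887 (Young).
Hence ρ(B_{ω*}) = 1.9541887 − 1 = 0.9541887.
For 6 digits: m = 6·ln10 / (−ln 0.9541887) = 13.8155/0.0468938 = 294.613; round up → m = 295.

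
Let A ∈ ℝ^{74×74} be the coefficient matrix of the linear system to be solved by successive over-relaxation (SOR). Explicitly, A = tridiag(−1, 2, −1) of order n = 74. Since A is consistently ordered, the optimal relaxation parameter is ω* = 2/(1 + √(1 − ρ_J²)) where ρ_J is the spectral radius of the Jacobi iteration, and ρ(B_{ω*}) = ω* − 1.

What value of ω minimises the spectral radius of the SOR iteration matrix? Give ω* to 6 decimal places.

ω* = 1.919615

B_J for the 74×74 system has eigenvalues cos(kπ/75); ρ_J = cos(π/75) = 0.999123.
root = sin(π/75) = 0.0418757  (since 1−cos² = sin²).
So ω* = 2/1.0418757 = 1.919615 (Young).
ρ_SOR = ω* − 1 = 1.919615 − 1 = 0.919615.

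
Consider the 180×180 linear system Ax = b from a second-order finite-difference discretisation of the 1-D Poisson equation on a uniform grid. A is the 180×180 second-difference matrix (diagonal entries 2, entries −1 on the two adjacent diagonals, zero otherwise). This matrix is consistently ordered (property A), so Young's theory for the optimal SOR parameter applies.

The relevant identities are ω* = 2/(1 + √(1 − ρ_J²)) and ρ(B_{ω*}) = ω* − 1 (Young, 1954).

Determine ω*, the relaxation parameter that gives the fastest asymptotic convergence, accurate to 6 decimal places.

B_J for the 180×180 system has eigenvalues cos(kπ/181); ρ_J = cos(π/181) = 0.999849.
√(1−ρ_J²) simplifies to sin(π/181) = 0.0173560.
ω* = 2/(1 + 0.0173560) = 2/1.0173560 = 1.965880.
ρ(B_{ω*}) = ω*−1 = 0.965880

ω* = 1.965880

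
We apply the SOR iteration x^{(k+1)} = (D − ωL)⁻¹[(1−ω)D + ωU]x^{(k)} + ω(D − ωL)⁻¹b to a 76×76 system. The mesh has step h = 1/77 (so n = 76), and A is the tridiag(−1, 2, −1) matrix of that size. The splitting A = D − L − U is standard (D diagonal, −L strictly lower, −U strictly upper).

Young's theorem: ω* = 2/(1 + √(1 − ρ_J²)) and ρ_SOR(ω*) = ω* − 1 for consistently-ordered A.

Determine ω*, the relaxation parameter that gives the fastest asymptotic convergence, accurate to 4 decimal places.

B_J for the 76×76 system has eigenvalues cos(kπ/77); ρ_J = cos(π/77) = 0.9992.
root = sin(π/77) = 0.04079  (since 1−cos² = sin²).
[ω*] 2 ÷ (1 + 0.04079) = 2 ÷ 1.04079 = 1.9216.
ρ_SOR = ω* − 1 ≈ 0.9216.

ω* = 1.9216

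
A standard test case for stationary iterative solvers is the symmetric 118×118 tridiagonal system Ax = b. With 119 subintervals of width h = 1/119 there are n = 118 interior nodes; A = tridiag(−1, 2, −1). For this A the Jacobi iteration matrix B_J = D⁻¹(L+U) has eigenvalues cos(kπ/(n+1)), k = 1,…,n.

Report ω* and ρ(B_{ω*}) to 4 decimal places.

ω* = 1.9486, ρ_SOR = 0.9486

[ρ_J] n=118: ρ(B_J) = cos(π/(n+1)) = cos(π/119) = 0.9997.
√(1−ρ_J²) simplifies to sin(π/119) = 0.02640.
So ω* = 2/1.02640 = 1.9486 (Young).
ρ_SOR = ω* − 1 ≈ 0.9486.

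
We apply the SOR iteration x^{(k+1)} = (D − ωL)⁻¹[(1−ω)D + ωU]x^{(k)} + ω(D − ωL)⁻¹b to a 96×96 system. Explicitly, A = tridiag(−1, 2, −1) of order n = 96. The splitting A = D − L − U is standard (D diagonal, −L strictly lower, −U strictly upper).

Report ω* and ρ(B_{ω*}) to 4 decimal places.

n=96: λ(B_J) = 1 − λ(A)/2 = cos(kπ/97); k=1 gives ρ_J = 0.9995.
1 − cos²(π/97) = sin²(π/97) ⇒ √(1−ρ_J²) = sin(π/97) = 0.03238.
ω* = 2 / (1 + 0.03238) = 2 / 1.03238 ≈ 1.9373.
ρ_SOR = ω* − 1 ≈ 0.9373.

ω* = 1.9373, ρ_SOR = 0.9373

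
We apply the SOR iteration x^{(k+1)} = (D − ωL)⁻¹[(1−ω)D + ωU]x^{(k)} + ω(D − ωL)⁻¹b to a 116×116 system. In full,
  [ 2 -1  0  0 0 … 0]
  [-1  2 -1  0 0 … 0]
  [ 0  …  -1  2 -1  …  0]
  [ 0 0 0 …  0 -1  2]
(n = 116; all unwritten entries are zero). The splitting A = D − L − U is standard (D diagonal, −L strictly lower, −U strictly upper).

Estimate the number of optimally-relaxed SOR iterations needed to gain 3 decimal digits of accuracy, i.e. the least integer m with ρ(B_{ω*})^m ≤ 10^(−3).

m = 129

[ρ_J] n=116: ρ(B_J) = cos(π/(n+1)) = cos(π/117) = 0.9996395.
√(1−ρ_J²) simplifies to sin(π/117) = 0.0268480.
ω* = 2/(1+0.0268480) = 1.9477079
At ω = 1.9477079 every |λ(B_ω)| = ω−1, so ρ_SOR = 0.9477079.
Need (0.9477079)^m ≤ 10^(−3): m ≥ 3·ln10/|ln 0.9477079| = 6.90776/0.0537089 = 128.615 ⇒ m = 129.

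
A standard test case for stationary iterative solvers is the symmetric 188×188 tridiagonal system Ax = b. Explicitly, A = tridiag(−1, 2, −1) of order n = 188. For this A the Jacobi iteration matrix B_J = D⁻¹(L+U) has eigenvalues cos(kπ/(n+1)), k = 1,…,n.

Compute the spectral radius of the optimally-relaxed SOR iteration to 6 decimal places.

ρ_SOR = 0.967301

With n=188, ρ(Jacobi) = cos(π/189) = 0.999862.
√(1−ρ_J²) = |sin(π/189)| = 0.0166214
[ω*] 2 ÷ (1 + 0.0166214) = 2 ÷ 1.0166214 = 1.967301.
At ω = 1.967301 every |λ(B_ω)| = ω−1, so ρ_SOR = 0.967301.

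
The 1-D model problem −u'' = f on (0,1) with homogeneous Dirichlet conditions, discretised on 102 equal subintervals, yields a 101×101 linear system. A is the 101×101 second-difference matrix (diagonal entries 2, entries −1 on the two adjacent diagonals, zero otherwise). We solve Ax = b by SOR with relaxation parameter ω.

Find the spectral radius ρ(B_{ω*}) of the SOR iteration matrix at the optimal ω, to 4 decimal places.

ρ_SOR = 0.9402

n=101: λ(B_J) = 1 − λ(A)/2 = cos(kπ/102); k=1 gives ρ_J = 0.9995.
√(1−ρ_J²) simplifies to sin(π/102) = 0.03080.
ω* = 2/(1 + 0.03080) = 2/1.03080 = 1.9402.
ρ_SOR = ω* − 1 ≈ 0.9402.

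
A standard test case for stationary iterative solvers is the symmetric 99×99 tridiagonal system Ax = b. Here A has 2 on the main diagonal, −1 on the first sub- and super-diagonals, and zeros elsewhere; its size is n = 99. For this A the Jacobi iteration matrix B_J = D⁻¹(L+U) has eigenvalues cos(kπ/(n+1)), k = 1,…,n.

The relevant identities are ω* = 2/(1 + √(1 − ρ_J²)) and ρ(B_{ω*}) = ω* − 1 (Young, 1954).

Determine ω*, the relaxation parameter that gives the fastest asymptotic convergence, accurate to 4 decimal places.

ω* = 1.9391

n=99: λ(B_J) = 1 − λ(A)/2 = cos(kπ/100); k=1 gives ρ_J = 0.9995.
√(1 − cos²(π/100)) = sin(π/100) ≈ 0.03141.
Then 2/(1+√(1−ρ_J²)) = 2/(1+0.03141); ω* = 2/1.03141 = 1.9391.
ρ_SOR = ω* − 1 = 1.9391 − 1 = 0.9391.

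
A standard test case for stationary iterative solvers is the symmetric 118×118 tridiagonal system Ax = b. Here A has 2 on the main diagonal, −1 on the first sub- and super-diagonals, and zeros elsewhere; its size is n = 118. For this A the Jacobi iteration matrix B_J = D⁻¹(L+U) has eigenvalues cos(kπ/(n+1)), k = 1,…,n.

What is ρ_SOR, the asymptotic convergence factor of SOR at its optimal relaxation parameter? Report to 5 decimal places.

ρ_SOR = 0.94856

ρ_J = max_k |cos(kπ/119)| = cos(π/119) = 0.99965
√(1 − cos²(π/119)) = sin(π/119) ≈ 0.026397.
Then 2/(1+√(1−ρ_J²)) = 2/(1+0.026397); ω* = 2/1.026397 = 1.94856.
ρ_SOR = ω* − 1 ≈ 0.94856.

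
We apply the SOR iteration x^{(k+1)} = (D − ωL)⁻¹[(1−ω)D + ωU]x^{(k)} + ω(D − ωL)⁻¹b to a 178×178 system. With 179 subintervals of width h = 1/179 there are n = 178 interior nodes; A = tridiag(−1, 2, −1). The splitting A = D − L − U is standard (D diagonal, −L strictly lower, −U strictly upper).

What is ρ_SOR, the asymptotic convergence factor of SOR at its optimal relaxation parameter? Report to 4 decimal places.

ρ_SOR = 0.9655

[ρ_J] n=178: ρ(B_J) = cos(π/(n+1)) = cos(π/179) = 0.9998.
root = sin(π/179) = 0.01755  (since 1−cos² = sin²).
ω* = 2/(1 + 0.01755) = 2/1.01755 = 1.9655.
Hence ρ(B_{ω*}) = 1.9655 − 1 = 0.9655.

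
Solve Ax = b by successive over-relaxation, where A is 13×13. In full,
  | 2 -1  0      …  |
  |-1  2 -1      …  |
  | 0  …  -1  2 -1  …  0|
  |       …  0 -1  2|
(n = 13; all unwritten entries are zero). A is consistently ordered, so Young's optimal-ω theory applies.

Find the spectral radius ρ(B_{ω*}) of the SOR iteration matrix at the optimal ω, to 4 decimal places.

spectrum of D⁻¹(L+U) = {cos(kπ/14) : 1≤k≤13}; ρ_J = cos(π/14) = 0.9749.
√(1 − cos²(π/14)) = sin(π/14) ≈ 0.22252.
ω* = 2 / (1 + 0.22252) = 2 / 1.22252 ≈ 1.6360.
ρ(B_{ω*}) = ω*−1 = 0.6360

ρ_SOR = 0.6360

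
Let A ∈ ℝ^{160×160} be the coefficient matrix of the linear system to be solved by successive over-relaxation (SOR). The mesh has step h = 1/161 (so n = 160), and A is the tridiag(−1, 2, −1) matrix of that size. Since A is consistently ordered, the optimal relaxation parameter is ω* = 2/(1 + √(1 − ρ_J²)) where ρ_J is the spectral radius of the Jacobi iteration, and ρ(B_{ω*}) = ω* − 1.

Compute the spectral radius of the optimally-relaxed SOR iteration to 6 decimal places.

ρ_SOR = 0.961723

B_J for the 160×160 system has eigenvalues cos(kπ/161); ρ_J = cos(π/161) = 0.999810.
√(1 − cos²(π/161)) = sin(π/161) ≈ 0.0195118.
[ω*] 2 ÷ (1 + 0.0195118) = 2 ÷ 1.0195118 = 1.961723.
ρ_SOR = ω* − 1 ≈ 0.961723.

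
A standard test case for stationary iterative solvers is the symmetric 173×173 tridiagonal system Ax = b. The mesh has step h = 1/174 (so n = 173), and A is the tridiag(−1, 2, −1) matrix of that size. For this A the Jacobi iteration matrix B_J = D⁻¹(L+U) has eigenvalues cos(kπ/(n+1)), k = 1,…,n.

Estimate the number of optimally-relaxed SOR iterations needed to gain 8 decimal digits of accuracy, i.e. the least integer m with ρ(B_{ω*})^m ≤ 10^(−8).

ρ_J = max_k |cos(kπ/174)| = cos(π/174) = 0.9998370
√(1−ρ_J²) = |sin(π/174)| = 0.0180541
Then 2/(1+√(1−ρ_J²)) = 2/(1+0.0180541); ω* = 2/1.0180541 = 1.9645321.
ρ_SOR = ω* − 1 ≈ 0.9645321.
ρ_SOR^m ≤ 10^(−8) ⇔ m ≥ 8·ln10/(−ln 0.9645321) = 18.4207/0.0361122 = 510.096; m = ⌈510.096⌉ = 511.

m = 511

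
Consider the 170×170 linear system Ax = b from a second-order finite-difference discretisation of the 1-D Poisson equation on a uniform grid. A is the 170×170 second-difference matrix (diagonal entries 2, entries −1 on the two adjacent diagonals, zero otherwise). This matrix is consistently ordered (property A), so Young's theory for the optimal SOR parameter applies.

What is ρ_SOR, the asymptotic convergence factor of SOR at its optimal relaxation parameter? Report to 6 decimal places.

ρ_SOR = 0.963921

With n=170, ρ(Jacobi) = cos(π/171) = 0.999831.
√(1−ρ_J²) simplifies to sin(π/171) = 0.0183709.
ω* = 2 / (1 + 0.0183709) = 2 / 1.0183709 ≈ 1.963921.
[ρ_SOR] ω* − 1 = 0.963921.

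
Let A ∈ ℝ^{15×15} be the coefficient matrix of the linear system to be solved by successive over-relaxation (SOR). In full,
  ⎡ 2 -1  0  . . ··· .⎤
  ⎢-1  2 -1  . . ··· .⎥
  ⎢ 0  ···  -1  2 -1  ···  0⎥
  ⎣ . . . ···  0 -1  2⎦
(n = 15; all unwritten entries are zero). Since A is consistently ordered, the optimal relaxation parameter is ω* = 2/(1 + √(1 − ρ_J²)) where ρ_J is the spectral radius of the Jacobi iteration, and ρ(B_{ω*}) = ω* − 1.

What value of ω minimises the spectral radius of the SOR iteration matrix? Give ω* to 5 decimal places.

With n=15, ρ(Jacobi) = cos(π/16) = 0.98079.
√(1 − cos²(π/16)) = sin(π/16) ≈ 0.195090.
Then 2/(1+√(1−ρ_J²)) = 2/(1+0.195090); ω* = 2/1.195090 = 1.67351.
At ω = 1.67351 every |λ(B_ω)| = ω−1, so ρ_SOR = 0.67351.

ω* = 1.67351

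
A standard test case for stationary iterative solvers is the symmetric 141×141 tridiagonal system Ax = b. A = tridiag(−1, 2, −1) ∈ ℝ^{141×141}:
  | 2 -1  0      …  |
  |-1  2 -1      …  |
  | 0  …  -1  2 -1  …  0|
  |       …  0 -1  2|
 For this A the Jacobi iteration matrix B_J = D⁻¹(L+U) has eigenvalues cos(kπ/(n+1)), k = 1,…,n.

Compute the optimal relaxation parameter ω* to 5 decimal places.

[ρ_J] n=141: ρ(B_J) = cos(π/(n+1)) = cos(π/142) = 0.99976.
1 − cos²(π/142) = sin²(π/142) ⇒ √(1−ρ_J²) = sin(π/142) = 0.022122.
Then 2/(1+√(1−ρ_J²)) = 2/(1+0.022122); ω* = 2/1.022122 = 1.95671.
Hence ρ(B_{ω*}) = 1.95671 − 1 = 0.95671.

ω* = 1.95671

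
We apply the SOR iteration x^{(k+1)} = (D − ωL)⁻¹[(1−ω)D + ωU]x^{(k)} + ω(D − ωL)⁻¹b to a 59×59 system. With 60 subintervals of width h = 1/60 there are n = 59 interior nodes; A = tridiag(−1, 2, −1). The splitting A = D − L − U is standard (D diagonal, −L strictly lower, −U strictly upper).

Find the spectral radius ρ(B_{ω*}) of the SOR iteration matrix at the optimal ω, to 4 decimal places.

ρ_SOR = 0.9005

½·tridiag(1,0,1) at n=59: λ_k = cos(kπ/60); max |λ| at k=1 ⇒ ρ_J = cos(π/60) ≈ 0.9986.
√(1−ρ_J²) simplifies to sin(π/60) = 0.05234.
[ω*] 2 ÷ (1 + 0.05234) = 2 ÷ 1.05234 = 1.9005.
ρ_SOR = ω* − 1 ≈ 0.9005.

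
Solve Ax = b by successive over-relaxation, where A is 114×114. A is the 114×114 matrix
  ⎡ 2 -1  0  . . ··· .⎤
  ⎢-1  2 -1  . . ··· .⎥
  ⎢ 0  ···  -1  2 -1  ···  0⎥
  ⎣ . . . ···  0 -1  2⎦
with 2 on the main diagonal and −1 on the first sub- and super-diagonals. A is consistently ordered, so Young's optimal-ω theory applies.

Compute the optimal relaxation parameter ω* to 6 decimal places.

ω* = 1.946823

½·tridiag(1,0,1) at n=114: λ_k = cos(kπ/115); max |λ| at k=1 ⇒ ρ_J = cos(π/115) ≈ 0.999627.
root = sin(π/115) = 0.0273148  (since 1−cos² = sin²).
ω* = 2/(1 + 0.0273148) = 2/1.0273148 = 1.946823.
[ρ_SOR] ω* − 1 = 0.946823.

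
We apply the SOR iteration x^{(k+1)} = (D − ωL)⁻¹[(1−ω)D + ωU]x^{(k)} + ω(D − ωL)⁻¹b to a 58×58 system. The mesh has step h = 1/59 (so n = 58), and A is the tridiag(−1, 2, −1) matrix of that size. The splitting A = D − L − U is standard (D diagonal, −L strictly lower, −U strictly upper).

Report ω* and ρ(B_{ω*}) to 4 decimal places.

ω* = 1.8989, ρ_SOR = 0.8989

½·tridiag(1,0,1) at n=58: λ_k = cos(kπ/59); max |λ| at k=1 ⇒ ρ_J = cos(π/59) ≈ 0.9986.
root = sin(π/59) = 0.05322  (since 1−cos² = sin²).
So ω* = 2/1.05322 = 1.8989 (Young).
[ρ_SOR] ω* − 1 = 0.8989.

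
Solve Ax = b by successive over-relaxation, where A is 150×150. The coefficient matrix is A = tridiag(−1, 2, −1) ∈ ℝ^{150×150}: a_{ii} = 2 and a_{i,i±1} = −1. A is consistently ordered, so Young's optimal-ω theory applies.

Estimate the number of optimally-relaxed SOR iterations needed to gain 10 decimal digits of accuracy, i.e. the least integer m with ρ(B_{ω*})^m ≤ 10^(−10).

m = 554

B_J for the 150×150 system has eigenvalues cos(kπ/151); ρ_J = cos(π/151) = 0.9997836.
root = sin(π/151) = 0.0208037  (since 1−cos² = sin²).
So ω* = 2/1.0208037 = 1.9592405 (Young).
[ρ_SOR] ω* − 1 = 0.9592405.
Need (0.9592405)^m ≤ 10^(−10): m ≥ 10·ln10/|ln 0.9592405| = 23.0259/0.0416135 = 553.328 ⇒ m = 554.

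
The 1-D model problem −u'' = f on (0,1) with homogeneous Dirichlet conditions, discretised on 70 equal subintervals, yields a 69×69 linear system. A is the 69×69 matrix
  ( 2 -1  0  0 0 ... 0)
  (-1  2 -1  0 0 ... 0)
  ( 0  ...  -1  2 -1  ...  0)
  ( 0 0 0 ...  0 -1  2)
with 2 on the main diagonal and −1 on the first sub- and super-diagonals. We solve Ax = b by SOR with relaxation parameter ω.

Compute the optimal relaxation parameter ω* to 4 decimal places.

½·tridiag(1,0,1) at n=69: λ_k = cos(kπ/70); max |λ| at k=1 ⇒ ρ_J = cos(π/70) ≈ 0.9990.
√(1−ρ_J²) = |sin(π/70)| = 0.04486
[ω*] 2 ÷ (1 + 0.04486) = 2 ÷ 1.04486 = 1.9141.
ρ_SOR = ω* − 1 ≈ 0.9141.

ω* = 1.9141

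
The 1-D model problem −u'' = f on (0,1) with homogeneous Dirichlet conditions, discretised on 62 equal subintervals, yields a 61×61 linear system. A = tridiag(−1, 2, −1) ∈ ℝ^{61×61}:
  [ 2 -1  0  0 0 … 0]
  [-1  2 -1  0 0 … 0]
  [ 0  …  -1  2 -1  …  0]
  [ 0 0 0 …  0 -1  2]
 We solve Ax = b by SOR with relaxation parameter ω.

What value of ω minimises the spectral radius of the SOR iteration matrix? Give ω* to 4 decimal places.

ω* = 1.9036

½·tridiag(1,0,1) at n=61: λ_k = cos(kπ/62); max |λ| at k=1 ⇒ ρ_J = cos(π/62) ≈ 0.9987.
√(1−ρ_J²) simplifies to sin(π/62) = 0.05065.
So ω* = 2/1.05065 = 1.9036 (Young).
Hence ρ(B_{ω*}) = 1.9036 − 1 = 0.9036.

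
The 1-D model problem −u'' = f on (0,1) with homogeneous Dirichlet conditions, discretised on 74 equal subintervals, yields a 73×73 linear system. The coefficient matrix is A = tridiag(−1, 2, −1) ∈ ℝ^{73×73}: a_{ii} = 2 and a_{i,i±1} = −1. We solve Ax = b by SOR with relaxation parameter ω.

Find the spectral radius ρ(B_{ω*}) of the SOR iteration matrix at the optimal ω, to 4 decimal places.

ρ_SOR = 0.9186

ρ_J = max_k |cos(kπ/74)| = cos(π/74) = 0.9991
√(1 − cos²(π/74)) = sin(π/74) ≈ 0.04244.
[ω*] 2 ÷ (1 + 0.04244) = 2 ÷ 1.04244 = 1.9186.
[ρ_SOR] ω* − 1 = 0.9186.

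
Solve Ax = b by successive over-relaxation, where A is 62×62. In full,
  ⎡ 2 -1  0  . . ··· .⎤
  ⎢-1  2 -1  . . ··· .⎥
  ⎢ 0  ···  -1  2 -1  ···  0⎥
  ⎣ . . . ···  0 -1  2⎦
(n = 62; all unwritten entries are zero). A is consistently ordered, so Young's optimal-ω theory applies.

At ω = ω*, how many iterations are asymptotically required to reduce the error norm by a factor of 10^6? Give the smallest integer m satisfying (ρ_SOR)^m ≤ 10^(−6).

m = 139

With n=62, ρ(Jacobi) = cos(π/63) = 0.9987569.
root = sin(π/63) = 0.0498459  (since 1−cos² = sin²).
ω* = 2/(1 + 0.0498459) = 2/1.0498459 = 1.9050415.
ρ(B_{ω*}) = ω*−1 = 0.9050415
m ≥ 6·ln10 / (−ln 0.9050415) = 138.467; smallest integer m = 139.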